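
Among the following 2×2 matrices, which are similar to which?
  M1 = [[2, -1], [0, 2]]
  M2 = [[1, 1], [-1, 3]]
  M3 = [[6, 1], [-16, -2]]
1 class: {M1, M2, M3}

Characteristic polynomials: χ_{M1} = (x - 2)^2, χ_{M2} = (x - 2)^2, χ_{M3} = (x - 2)^2.

{M1, M2, M3}: invariant factors (x - 2)^2.

Matrices are similar if and only if their invariant-factor lists agree; the partition into similarity classes is {M1, M2, M3}.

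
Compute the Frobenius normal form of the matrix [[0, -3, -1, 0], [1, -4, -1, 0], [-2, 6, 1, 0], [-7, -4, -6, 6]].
The invariant factors of A (the non-unit diagonal entries of the Smith normal form of xI - A over ℚ[x]) are x + 1, (x - 6)(x + 1)^2, each dividing the next. The characteristic polynomial is their product, (x - 6)(x + 1)^3.

The rational canonical form is the block-diagonal matrix of companion matrices C(f_i):
R = [[-1, 0, 0, 0], [0, 0, 0, 6], [0, 1, 0, 11], [0, 0, 1, 4]].

R = [[-1, 0, 0, 0], [0, 0, 0, 6], [0, 1, 0, 11], [0, 0, 1, 4]]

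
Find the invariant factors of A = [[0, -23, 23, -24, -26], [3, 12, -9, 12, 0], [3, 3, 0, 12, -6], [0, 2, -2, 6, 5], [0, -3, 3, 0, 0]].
The Jordan structure of A has elementary divisors x, (x - 3), (x - 3), (x - 6)^2. Arranging the block sizes at each eigenvalue in decreasing order and taking row products gives the invariant factors.

Invariant factors (smallest first, each dividing the next): x - 3, x(x - 6)^2(x - 3).

Check: the last factor x(x - 6)^2(x - 3) is the minimal polynomial, and the product x(x - 6)^2(x - 3)^2 is the characteristic polynomial.

x - 3, x(x - 6)^2(x - 3)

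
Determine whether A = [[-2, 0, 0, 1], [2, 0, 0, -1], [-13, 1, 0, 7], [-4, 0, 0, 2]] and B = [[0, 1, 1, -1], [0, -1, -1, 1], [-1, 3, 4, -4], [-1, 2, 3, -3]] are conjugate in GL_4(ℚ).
Two matrices over a field are similar if and only if they have the same invariant factors.

Both A and B have characteristic polynomial x^4 and minimal polynomial x^2. Computing further, both have invariant factors x^2, x^2. Hence A and B are similar.

Yes.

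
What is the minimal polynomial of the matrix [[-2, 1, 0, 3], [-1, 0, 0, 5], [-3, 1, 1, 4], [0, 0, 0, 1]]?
m_A(x) = (x - 1)^2(x + 1)^2

The characteristic polynomial factors as (x - 1)^2(x + 1)^2. The minimal polynomial is ∏(x - λ)^{k_λ} where k_λ is the size of the largest Jordan block at λ.

For λ = -1: rank(A + I) = 3, and the largest Jordan block has size 2 (the smallest k with rank((A + I)^k) = rank((A + I)^(k+1))).
For λ = 1: rank(A - I) = 3, and the largest Jordan block has size 2 (the smallest k with rank((A - I)^k) = rank((A - I)^(k+1))).

So m_A(x) = (x - 1)^2(x + 1)^2.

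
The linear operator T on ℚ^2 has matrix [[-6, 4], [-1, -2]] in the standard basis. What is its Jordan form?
The characteristic polynomial is det(xI - A) = (x + 4)^2, so the eigenvalues are -4 (algebraic multiplicity 2).

For λ = -4: rank(A + 4I) = 1, rank((A + 4I)^2) = 0. The eigenspace has dimension 2 - 1 = 1, so there is 1 Jordan block; the rank sequence gives block sizes [2].

Assembling the blocks gives the Jordan form J above.

J = [[-4, 1], [0, -4]]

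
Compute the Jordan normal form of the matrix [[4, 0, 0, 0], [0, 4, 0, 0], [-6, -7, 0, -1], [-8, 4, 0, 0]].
J = [[0, 1, 0, 0], [0, 0, 0, 0], [0, 0, 4, 0], [0, 0, 0, 4]]

The characteristic polynomial is det(xI - A) = x^2(x - 4)^2, so the eigenvalues are 0 (algebraic multiplicity 2), 4 (algebraic multiplicity 2).

For λ = 0: rank(A) = 3, rank(A^2) = 2. The eigenspace has dimension 4 - 3 = 1, so there is 1 Jordan block; the rank sequence gives block sizes [2].

For λ = 4: rank(A - 4I) = 2. The eigenspace has dimension 4 - 2 = 2, so there are 2 Jordan blocks; the rank sequence gives block sizes [1, 1].

Assembling the blocks gives the Jordan form J above.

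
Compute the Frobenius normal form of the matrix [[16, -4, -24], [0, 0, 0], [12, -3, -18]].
The invariant factors of A (the non-unit diagonal entries of the Smith normal form of xI - A over ℚ[x]) are x, x(x + 2), each dividing the next. The characteristic polynomial is their product, x^2(x + 2).

The rational canonical form is the block-diagonal matrix of companion matrices C(f_i):
R = [[0, 0, 0], [0, 0, 0], [0, 1, -2]].

R = [[0, 0, 0], [0, 0, 0], [0, 1, -2]]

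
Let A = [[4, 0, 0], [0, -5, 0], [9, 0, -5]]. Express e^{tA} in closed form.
e^{tA} = [[e^{4*t}, 0, 0], [0, e^{-5*t}, 0], [(e^{9*t} - 1)*e^{-5*t}, 0, e^{-5*t}]]

A has Jordan form J = [[-5, 0, 0], [0, -5, 0], [0, 0, 4]] with A = PJP^{-1}, so e^{tA} = P e^{tJ} P^{-1}.

For a Jordan block J_k(λ), e^{tJ_k(λ)} = e^{λt} · (I + tN + t^2 N^2/2! + ... + t^{k-1} N^{k-1}/(k-1)!) where N is the nilpotent superdiagonal part.

Assembling the blocks and conjugating back gives the entries of e^{tA} as shown above.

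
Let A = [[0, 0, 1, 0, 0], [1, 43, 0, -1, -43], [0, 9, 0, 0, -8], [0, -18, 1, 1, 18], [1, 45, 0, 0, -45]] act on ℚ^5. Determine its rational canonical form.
The invariant factors of A (the non-unit diagonal entries of the Smith normal form of xI - A over ℚ[x]) are (x + 5)(x^2 - 2x - 2)^2, each dividing the next. The characteristic polynomial is their product, (x + 5)(x^2 - 2x - 2)^2.

The rational canonical form is the block-diagonal matrix of companion matrices C(f_i):
R = [[0, 0, 0, 0, -20], [1, 0, 0, 0, -44], [0, 1, 0, 0, -8], [0, 0, 1, 0, 20], [0, 0, 0, 1, -1]].

Note the characteristic polynomial does not split into linear factors over ℚ, so A has no Jordan form over ℚ; the rational canonical form exists over any field.

R = [[0, 0, 0, 0, -20], [1, 0, 0, 0, -44], [0, 1, 0, 0, -8], [0, 0, 1, 0, 20], [0, 0, 0, 1, -1]]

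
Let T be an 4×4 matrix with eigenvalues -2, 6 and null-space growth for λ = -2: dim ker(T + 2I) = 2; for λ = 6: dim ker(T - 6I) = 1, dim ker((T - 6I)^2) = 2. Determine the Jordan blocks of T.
λ = -2: successive nullity increments [2] count blocks of size ≥ k; block sizes are [1, 1].
λ = 6: successive nullity increments [1, 1] count blocks of size ≥ k; block sizes are [2].

Jordan blocks: (-2, 1), (-2, 1), (6, 2)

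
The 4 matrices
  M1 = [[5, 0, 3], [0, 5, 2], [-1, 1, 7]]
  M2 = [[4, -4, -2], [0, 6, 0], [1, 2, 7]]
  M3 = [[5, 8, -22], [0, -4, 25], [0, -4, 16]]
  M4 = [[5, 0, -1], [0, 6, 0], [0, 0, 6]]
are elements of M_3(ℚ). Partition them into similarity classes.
Characteristic polynomials: χ_{M1} = (x - 6)^2(x - 5), χ_{M2} = (x - 6)^2(x - 5), χ_{M3} = (x - 6)^2(x - 5), χ_{M4} = (x - 6)^2(x - 5).

{M1, M3}: invariant factors (x - 6)^2(x - 5).

{M2, M4}: invariant factors x - 6, (x - 6)(x - 5).

Matrices are similar if and only if their invariant-factor lists agree; the partition into similarity classes is {M1, M3}, {M2, M4}.

2 classes: {M1, M3}, {M2, M4}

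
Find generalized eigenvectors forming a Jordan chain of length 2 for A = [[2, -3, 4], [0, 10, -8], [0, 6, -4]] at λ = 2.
We seek v_1 ∈ ker((A - 2I)^2) \ ker(A - 2I), then set v_{i+1} = (A - 2I) v_i.

One such chain is v_1 = [[0, 1, 1]]^T, v_2 = [[1, 0, 0]]^T. Check: (A - 2I) v_2 = [[0, 0, 0]]^T = 0.

v_1 = [[0, 1, 1]]^T, v_2 = [[1, 0, 0]]^T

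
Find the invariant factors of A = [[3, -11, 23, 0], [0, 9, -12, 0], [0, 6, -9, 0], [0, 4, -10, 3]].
x - 3, (x - 3)^2(x + 3)

The Jordan structure of A has elementary divisors (x + 3), (x - 3)^2, (x - 3). Arranging the block sizes at each eigenvalue in decreasing order and taking row products gives the invariant factors.

Invariant factors (smallest first, each dividing the next): x - 3, (x - 3)^2(x + 3).

Check: the last factor (x - 3)^2(x + 3) is the minimal polynomial, and the product (x - 3)^3(x + 3) is the characteristic polynomial.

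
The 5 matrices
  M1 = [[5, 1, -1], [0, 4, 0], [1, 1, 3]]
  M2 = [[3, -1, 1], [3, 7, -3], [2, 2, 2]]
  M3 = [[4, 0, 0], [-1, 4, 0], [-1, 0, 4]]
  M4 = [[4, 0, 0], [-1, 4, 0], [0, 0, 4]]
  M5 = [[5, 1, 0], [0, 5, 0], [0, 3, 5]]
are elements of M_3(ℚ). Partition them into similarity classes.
Characteristic polynomials: χ_{M1} = (x - 4)^3, χ_{M2} = (x - 4)^3, χ_{M3} = (x - 4)^3, χ_{M4} = (x - 4)^3, χ_{M5} = (x - 5)^3.

{M1, M2, M3, M4}: invariant factors x - 4, (x - 4)^2.

{M5}: invariant factors x - 5, (x - 5)^2.

Matrices are similar if and only if their invariant-factor lists agree; the partition into similarity classes is {M1, M2, M3, M4}, {M5}.

2 classes: {M1, M2, M3, M4}, {M5}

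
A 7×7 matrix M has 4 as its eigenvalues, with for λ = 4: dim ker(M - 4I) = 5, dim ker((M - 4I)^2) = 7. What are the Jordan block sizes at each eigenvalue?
Jordan blocks: (4, 2), (4, 2), (4, 1), (4, 1), (4, 1)

λ = 4: successive nullity increments [5, 2] count blocks of size ≥ k; block sizes are [2, 2, 1, 1, 1].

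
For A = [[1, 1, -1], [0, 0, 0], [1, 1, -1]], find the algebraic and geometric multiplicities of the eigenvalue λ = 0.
algebraic multiplicity 3, geometric multiplicity 2

The characteristic polynomial is x^3, so the factor x appears with exponent 3: the algebraic multiplicity is 3.

rank(A) = 1, so the eigenspace has dimension 3 - 1 = 2: the geometric multiplicity is 2.

Since 2 < 3, A is not diagonalizable.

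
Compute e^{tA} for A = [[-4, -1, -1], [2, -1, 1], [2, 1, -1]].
A has Jordan form J = [[-2, 1, 0], [0, -2, 0], [0, 0, -2]] with A = PJP^{-1}, so e^{tA} = P e^{tJ} P^{-1}.

For a Jordan block J_k(λ), e^{tJ_k(λ)} = e^{λt} · (I + tN + t^2 N^2/2! + ... + t^{k-1} N^{k-1}/(k-1)!) where N is the nilpotent superdiagonal part.

Assembling the blocks and conjugating back gives the entries of e^{tA} as shown above.

e^{tA} = [[(1 - 2*t)*e^{-2*t}, -t*e^{-2*t}, -t*e^{-2*t}], [2*t*e^{-2*t}, (t + 1)*e^{-2*t}, t*e^{-2*t}], [2*t*e^{-2*t}, t*e^{-2*t}, (t + 1)*e^{-2*t}]]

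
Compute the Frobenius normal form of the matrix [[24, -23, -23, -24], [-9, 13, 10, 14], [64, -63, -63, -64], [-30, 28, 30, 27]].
R = [[0, 0, 0, 40], [1, 0, 0, -52], [0, 1, 0, 18], [0, 0, 1, 1]]

The invariant factors of A (the non-unit diagonal entries of the Smith normal form of xI - A over ℚ[x]) are (x - 2)^3(x + 5), each dividing the next. The characteristic polynomial is their product, (x - 2)^3(x + 5).

The rational canonical form is the block-diagonal matrix of companion matrices C(f_i):
R = [[0, 0, 0, 40], [1, 0, 0, -52], [0, 1, 0, 18], [0, 0, 1, 1]].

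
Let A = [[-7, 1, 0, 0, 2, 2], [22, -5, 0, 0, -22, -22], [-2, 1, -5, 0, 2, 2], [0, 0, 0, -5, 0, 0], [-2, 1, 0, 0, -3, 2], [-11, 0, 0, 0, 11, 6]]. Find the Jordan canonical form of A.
J = [[-5, 1, 0, 0, 0, 0], [0, -5, 0, 0, 0, 0], [0, 0, -5, 0, 0, 0], [0, 0, 0, -5, 0, 0], [0, 0, 0, 0, -5, 0], [0, 0, 0, 0, 0, 6]]

The characteristic polynomial is det(xI - A) = (x - 6)(x + 5)^5, so the eigenvalues are -5 (algebraic multiplicity 5), 6 (algebraic multiplicity 1).

For λ = -5: rank(A + 5I) = 2, rank((A + 5I)^2) = 1. The eigenspace has dimension 6 - 2 = 4, so there are 4 Jordan blocks; the rank sequence gives block sizes [2, 1, 1, 1].

For λ = 6: algebraic multiplicity 1 gives one 1×1 block.

Assembling the blocks gives the Jordan form J above.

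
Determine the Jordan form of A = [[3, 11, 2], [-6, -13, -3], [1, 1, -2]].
The characteristic polynomial is det(xI - A) = (x + 4)^3, so the eigenvalues are -4 (algebraic multiplicity 3).

For λ = -4: rank(A + 4I) = 2, rank((A + 4I)^2) = 1, rank((A + 4I)^3) = 0. The eigenspace has dimension 3 - 2 = 1, so there is 1 Jordan block; the rank sequence gives block sizes [3].

Assembling the blocks gives the Jordan form J above.

J = [[-4, 1, 0], [0, -4, 1], [0, 0, -4]]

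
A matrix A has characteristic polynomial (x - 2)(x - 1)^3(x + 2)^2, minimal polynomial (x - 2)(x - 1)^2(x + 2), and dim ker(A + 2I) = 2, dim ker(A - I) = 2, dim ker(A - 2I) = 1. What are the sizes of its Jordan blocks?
λ = -2: algebraic multiplicity 2 (exponent in χ_A), largest block size 1 (exponent in m_A), 2 blocks (geometric multiplicity). These force block sizes [1, 1].
λ = 1: algebraic multiplicity 3 (exponent in χ_A), largest block size 2 (exponent in m_A), 2 blocks (geometric multiplicity). These force block sizes [2, 1].
λ = 2: algebraic multiplicity 1 (exponent in χ_A), largest block size 1 (exponent in m_A), 1 block (geometric multiplicity). This forces block sizes [1].

Jordan blocks: (-2, 1), (-2, 1), (1, 2), (1, 1), (2, 1)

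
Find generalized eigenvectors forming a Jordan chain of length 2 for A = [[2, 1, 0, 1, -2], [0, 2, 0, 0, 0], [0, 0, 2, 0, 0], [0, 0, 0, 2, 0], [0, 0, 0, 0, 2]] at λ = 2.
v_1 = [[0, 1, 0, 0, 0]]^T, v_2 = [[1, 0, 0, 0, 0]]^T

We seek v_1 ∈ ker((A - 2I)^2) \ ker(A - 2I), then set v_{i+1} = (A - 2I) v_i.

One such chain is v_1 = [[0, 1, 0, 0, 0]]^T, v_2 = [[1, 0, 0, 0, 0]]^T. Check: (A - 2I) v_2 = [[0, 0, 0, 0, 0]]^T = 0.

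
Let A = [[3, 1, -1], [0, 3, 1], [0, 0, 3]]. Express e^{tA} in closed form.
e^{tA} = [[e^{3*t}, t*e^{3*t}, t*(t - 2)*e^{3*t}/2], [0, e^{3*t}, t*e^{3*t}], [0, 0, e^{3*t}]]

A has Jordan form J = [[3, 1, 0], [0, 3, 1], [0, 0, 3]] with A = PJP^{-1}, so e^{tA} = P e^{tJ} P^{-1}.

For a Jordan block J_k(λ), e^{tJ_k(λ)} = e^{λt} · (I + tN + t^2 N^2/2! + ... + t^{k-1} N^{k-1}/(k-1)!) where N is the nilpotent superdiagonal part.

Assembling the blocks and conjugating back gives the entries of e^{tA} as shown above.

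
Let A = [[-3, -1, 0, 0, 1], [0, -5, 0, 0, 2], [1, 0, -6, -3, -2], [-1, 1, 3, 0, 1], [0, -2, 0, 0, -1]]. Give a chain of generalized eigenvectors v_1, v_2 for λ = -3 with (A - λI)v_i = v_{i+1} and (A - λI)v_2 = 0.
v_1 = [[-2, -1, 0, 1, -2]]^T, v_2 = [[-1, -2, -1, 2, -2]]^T

We seek v_1 ∈ ker((A + 3I)^2) \ ker(A + 3I), then set v_{i+1} = (A + 3I) v_i.

One such chain is v_1 = [[-2, -1, 0, 1, -2]]^T, v_2 = [[-1, -2, -1, 2, -2]]^T. Check: (A + 3I) v_2 = [[0, 0, 0, 0, 0]]^T = 0.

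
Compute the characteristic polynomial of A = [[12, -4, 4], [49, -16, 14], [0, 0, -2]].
χ_A(x) = (x + 2)^3

xI - A = [[x - 12, 4, -4], [-49, x + 16, -14], [0, 0, x + 2]].

Expanding det(xI - A) along the first row:
det(xI - A) = + (x - 12)·det([[x + 16, -14], [0, x + 2]]) - (4)·det([[-49, -14], [0, x + 2]]) + (-4)·det([[-49, x + 16], [0, 0]]).

Evaluating gives χ_A(x) = x^3 + 6x^2 + 12x + 8 = (x + 2)^3.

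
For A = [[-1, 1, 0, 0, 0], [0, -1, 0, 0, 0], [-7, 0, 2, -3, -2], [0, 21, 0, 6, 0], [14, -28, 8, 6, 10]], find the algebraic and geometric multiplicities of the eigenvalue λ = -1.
algebraic multiplicity 2, geometric multiplicity 1

The characteristic polynomial is (x - 6)^3(x + 1)^2, so the factor x + 1 appears with exponent 2: the algebraic multiplicity is 2.

rank(A + I) = 4, so the eigenspace has dimension 5 - 4 = 1: the geometric multiplicity is 1.

Since 1 < 2, A is not diagonalizable.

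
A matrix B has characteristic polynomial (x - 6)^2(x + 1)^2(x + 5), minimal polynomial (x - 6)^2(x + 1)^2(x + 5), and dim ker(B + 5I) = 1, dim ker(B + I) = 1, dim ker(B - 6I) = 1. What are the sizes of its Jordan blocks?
λ = -5: algebraic multiplicity 1 (exponent in χ_B), largest block size 1 (exponent in m_B), 1 block (geometric multiplicity). This forces block sizes [1].
λ = -1: algebraic multiplicity 2 (exponent in χ_B), largest block size 2 (exponent in m_B), 1 block (geometric multiplicity). This forces block sizes [2].
λ = 6: algebraic multiplicity 2 (exponent in χ_B), largest block size 2 (exponent in m_B), 1 block (geometric multiplicity). This forces block sizes [2].

Jordan blocks: (-5, 1), (-1, 2), (6, 2)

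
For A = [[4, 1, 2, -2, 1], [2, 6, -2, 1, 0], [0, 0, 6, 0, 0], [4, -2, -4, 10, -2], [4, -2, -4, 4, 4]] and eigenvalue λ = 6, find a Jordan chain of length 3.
v_1 = [[0, -2, 0, 1, 4]]^T, v_2 = [[0, 1, 0, 0, 0]]^T, v_3 = [[1, 0, 0, -2, -2]]^T

We seek v_1 ∈ ker((A - 6I)^3) \ ker((A - 6I)^2), then set v_{i+1} = (A - 6I) v_i.

One such chain is v_1 = [[0, -2, 0, 1, 4]]^T, v_2 = [[0, 1, 0, 0, 0]]^T, v_3 = [[1, 0, 0, -2, -2]]^T. Check: (A - 6I) v_3 = [[0, 0, 0, 0, 0]]^T = 0.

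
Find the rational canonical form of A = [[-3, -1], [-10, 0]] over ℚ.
The invariant factors of A (the non-unit diagonal entries of the Smith normal form of xI - A over ℚ[x]) are (x - 2)(x + 5), each dividing the next. The characteristic polynomial is their product, (x - 2)(x + 5).

The rational canonical form is the block-diagonal matrix of companion matrices C(f_i):
R = [[0, 10], [1, -3]].

R = [[0, 10], [1, -3]]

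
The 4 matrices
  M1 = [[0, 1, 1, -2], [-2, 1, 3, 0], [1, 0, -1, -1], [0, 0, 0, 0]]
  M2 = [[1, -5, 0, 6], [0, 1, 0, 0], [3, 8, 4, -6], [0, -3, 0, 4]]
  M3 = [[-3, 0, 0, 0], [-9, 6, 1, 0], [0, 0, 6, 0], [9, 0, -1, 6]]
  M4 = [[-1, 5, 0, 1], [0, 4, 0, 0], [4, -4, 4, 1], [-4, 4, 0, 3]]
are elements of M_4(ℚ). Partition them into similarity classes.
3 classes: {M1}, {M2, M4}, {M3}

Characteristic polynomials: χ_{M1} = x^4, χ_{M2} = (x - 4)^2(x - 1)^2, χ_{M3} = (x - 6)^3(x + 3), χ_{M4} = (x - 4)^2(x - 1)^2.

{M1}: invariant factors x, x^3.

{M2, M4}: invariant factors x - 4, (x - 4)(x - 1)^2.

{M3}: invariant factors x - 6, (x - 6)^2(x + 3).

Matrices are similar if and only if their invariant-factor lists agree; the partition into similarity classes is {M1}, {M2, M4}, {M3}.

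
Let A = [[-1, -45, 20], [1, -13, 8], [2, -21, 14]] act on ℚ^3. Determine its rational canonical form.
The invariant factors of A (the non-unit diagonal entries of the Smith normal form of xI - A over ℚ[x]) are (x - 4)(x^2 + 4x + 6), each dividing the next. The characteristic polynomial is their product, (x - 4)(x^2 + 4x + 6).

The rational canonical form is the block-diagonal matrix of companion matrices C(f_i):
R = [[0, 0, 24], [1, 0, 10], [0, 1, 0]].

Note the characteristic polynomial does not split into linear factors over ℚ, so A has no Jordan form over ℚ; the rational canonical form exists over any field.

R = [[0, 0, 24], [1, 0, 10], [0, 1, 0]]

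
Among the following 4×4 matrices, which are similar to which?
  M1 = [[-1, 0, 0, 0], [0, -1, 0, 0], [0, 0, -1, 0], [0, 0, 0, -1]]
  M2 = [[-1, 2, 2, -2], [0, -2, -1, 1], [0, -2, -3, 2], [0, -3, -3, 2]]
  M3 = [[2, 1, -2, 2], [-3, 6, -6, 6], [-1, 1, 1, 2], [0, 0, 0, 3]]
3 classes: {M1}, {M2}, {M3}

Characteristic polynomials: χ_{M1} = (x + 1)^4, χ_{M2} = (x + 1)^4, χ_{M3} = (x - 3)^4.

{M1}: invariant factors x + 1, x + 1, x + 1, x + 1.

{M2}: invariant factors x + 1, x + 1, (x + 1)^2.

{M3}: invariant factors x - 3, x - 3, (x - 3)^2.

Matrices are similar if and only if their invariant-factor lists agree; the partition into similarity classes is {M1}, {M2}, {M3}.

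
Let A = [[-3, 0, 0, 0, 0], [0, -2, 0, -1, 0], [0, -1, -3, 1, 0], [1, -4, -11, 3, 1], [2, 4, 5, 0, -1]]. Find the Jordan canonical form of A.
J = [[-3, 0, 0, 0, 0], [0, -3, 0, 0, 0], [0, 0, 0, 1, 0], [0, 0, 0, 0, 1], [0, 0, 0, 0, 0]]

The characteristic polynomial is det(xI - A) = x^3(x + 3)^2, so the eigenvalues are -3 (algebraic multiplicity 2), 0 (algebraic multiplicity 3).

For λ = -3: rank(A + 3I) = 3. The eigenspace has dimension 5 - 3 = 2, so there are 2 Jordan blocks; the rank sequence gives block sizes [1, 1].

For λ = 0: rank(A) = 4, rank(A^2) = 3, rank(A^3) = 2. The eigenspace has dimension 5 - 4 = 1, so there is 1 Jordan block; the rank sequence gives block sizes [3].

Assembling the blocks gives the Jordan form J above.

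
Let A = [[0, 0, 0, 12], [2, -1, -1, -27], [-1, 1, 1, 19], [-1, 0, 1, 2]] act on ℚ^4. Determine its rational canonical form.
R = [[0, 0, 0, 12], [1, 0, 0, -20], [0, 1, 0, 7], [0, 0, 1, 2]]

The invariant factors of A (the non-unit diagonal entries of the Smith normal form of xI - A over ℚ[x]) are (x - 2)^2(x - 1)(x + 3), each dividing the next. The characteristic polynomial is their product, (x - 2)^2(x - 1)(x + 3).

The rational canonical form is the block-diagonal matrix of companion matrices C(f_i):
R = [[0, 0, 0, 12], [1, 0, 0, -20], [0, 1, 0, 7], [0, 0, 1, 2]].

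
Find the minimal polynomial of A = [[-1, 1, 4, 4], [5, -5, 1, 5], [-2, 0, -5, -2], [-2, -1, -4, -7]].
m_A(x) = (x + 3)(x + 5)^3

The characteristic polynomial factors as (x + 3)(x + 5)^3. The minimal polynomial is ∏(x - λ)^{k_λ} where k_λ is the size of the largest Jordan block at λ.

For λ = -5: rank(A + 5I) = 3, and the largest Jordan block has size 3 (the smallest k with rank((A + 5I)^k) = rank((A + 5I)^(k+1))).
For λ = -3: rank(A + 3I) = 3, and the largest Jordan block has size 1 (the smallest k with rank((A + 3I)^k) = rank((A + 3I)^(k+1))).

So m_A(x) = (x + 3)(x + 5)^3.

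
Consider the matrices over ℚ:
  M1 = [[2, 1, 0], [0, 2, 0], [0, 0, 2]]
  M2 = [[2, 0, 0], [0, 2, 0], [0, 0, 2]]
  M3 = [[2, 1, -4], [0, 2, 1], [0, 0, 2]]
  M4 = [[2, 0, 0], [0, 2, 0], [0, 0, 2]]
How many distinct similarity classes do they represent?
3 classes: {M1}, {M2, M4}, {M3}

Characteristic polynomials: χ_{M1} = (x - 2)^3, χ_{M2} = (x - 2)^3, χ_{M3} = (x - 2)^3, χ_{M4} = (x - 2)^3.

{M1}: invariant factors x - 2, (x - 2)^2.

{M2, M4}: invariant factors x - 2, x - 2, x - 2.

{M3}: invariant factors (x - 2)^3.

Matrices are similar if and only if their invariant-factor lists agree; the partition into similarity classes is {M1}, {M2, M4}, {M3}.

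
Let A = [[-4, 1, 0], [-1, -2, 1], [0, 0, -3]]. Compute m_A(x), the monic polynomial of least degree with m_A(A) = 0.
m_A(x) = (x + 3)^3

The characteristic polynomial factors as (x + 3)^3. The minimal polynomial is ∏(x - λ)^{k_λ} where k_λ is the size of the largest Jordan block at λ.

For λ = -3: rank(A + 3I) = 2, and the largest Jordan block has size 3 (the smallest k with rank((A + 3I)^k) = rank((A + 3I)^(k+1))).

So m_A(x) = (x + 3)^3.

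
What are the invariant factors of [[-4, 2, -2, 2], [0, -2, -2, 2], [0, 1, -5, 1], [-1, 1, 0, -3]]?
x + 4, (x + 3)^2(x + 4)

The Jordan structure of A has elementary divisors (x + 4), (x + 4), (x + 3)^2. Arranging the block sizes at each eigenvalue in decreasing order and taking row products gives the invariant factors.

Invariant factors (smallest first, each dividing the next): x + 4, (x + 3)^2(x + 4).

Check: the last factor (x + 3)^2(x + 4) is the minimal polynomial, and the product (x + 3)^2(x + 4)^2 is the characteristic polynomial.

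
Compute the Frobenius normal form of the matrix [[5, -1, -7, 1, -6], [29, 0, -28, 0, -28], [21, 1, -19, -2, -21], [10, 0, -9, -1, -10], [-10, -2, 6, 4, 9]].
R = [[0, 0, 0, 0, -45], [1, 0, 0, 0, -39], [0, 1, 0, 0, -11], [0, 0, 1, 0, -10], [0, 0, 0, 1, -6]]

The invariant factors of A (the non-unit diagonal entries of the Smith normal form of xI - A over ℚ[x]) are (x + 3)^2(x^3 + x + 5), each dividing the next. The characteristic polynomial is their product, (x + 3)^2(x^3 + x + 5).

The rational canonical form is the block-diagonal matrix of companion matrices C(f_i):
R = [[0, 0, 0, 0, -45], [1, 0, 0, 0, -39], [0, 1, 0, 0, -11], [0, 0, 1, 0, -10], [0, 0, 0, 1, -6]].

Note the characteristic polynomial does not split into linear factors over ℚ, so A has no Jordan form over ℚ; the rational canonical form exists over any field.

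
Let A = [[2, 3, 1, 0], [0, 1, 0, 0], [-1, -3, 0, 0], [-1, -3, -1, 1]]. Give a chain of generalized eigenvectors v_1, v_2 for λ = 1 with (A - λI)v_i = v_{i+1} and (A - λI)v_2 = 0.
v_1 = [[0, 0, 1, 0]]^T, v_2 = [[1, 0, -1, -1]]^T

We seek v_1 ∈ ker((A - I)^2) \ ker(A - I), then set v_{i+1} = (A - I) v_i.

One such chain is v_1 = [[0, 0, 1, 0]]^T, v_2 = [[1, 0, -1, -1]]^T. Check: (A - I) v_2 = [[0, 0, 0, 0]]^T = 0.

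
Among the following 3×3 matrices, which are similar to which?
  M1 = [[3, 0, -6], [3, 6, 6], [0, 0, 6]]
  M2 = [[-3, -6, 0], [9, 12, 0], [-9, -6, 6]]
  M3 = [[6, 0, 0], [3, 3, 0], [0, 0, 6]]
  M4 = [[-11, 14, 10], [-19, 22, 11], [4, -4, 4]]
2 classes: {M1, M2, M3}, {M4}

Characteristic polynomials: χ_{M1} = (x - 6)^2(x - 3), χ_{M2} = (x - 6)^2(x - 3), χ_{M3} = (x - 6)^2(x - 3), χ_{M4} = (x - 6)^2(x - 3).

{M1, M2, M3}: invariant factors x - 6, (x - 6)(x - 3).

{M4}: invariant factors (x - 6)^2(x - 3).

Matrices are similar if and only if their invariant-factor lists agree; the partition into similarity classes is {M1, M2, M3}, {M4}.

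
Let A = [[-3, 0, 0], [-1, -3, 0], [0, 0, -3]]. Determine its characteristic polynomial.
χ_A(x) = (x + 3)^3

xI - A = [[x + 3, 0, 0], [1, x + 3, 0], [0, 0, x + 3]].

Expanding det(xI - A) along the first row:
det(xI - A) = + (x + 3)·det([[x + 3, 0], [0, x + 3]]) - (0)·det([[1, 0], [0, x + 3]]) + (0)·det([[1, x + 3], [0, 0]]).

Evaluating gives χ_A(x) = x^3 + 9x^2 + 27x + 27 = (x + 3)^3.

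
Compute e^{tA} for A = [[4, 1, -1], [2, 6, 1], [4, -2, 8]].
A has Jordan form J = [[6, 1, 0], [0, 6, 1], [0, 0, 6]] with A = PJP^{-1}, so e^{tA} = P e^{tJ} P^{-1}.

For a Jordan block J_k(λ), e^{tJ_k(λ)} = e^{λt} · (I + tN + t^2 N^2/2! + ... + t^{k-1} N^{k-1}/(k-1)!) where N is the nilpotent superdiagonal part.

Assembling the blocks and conjugating back gives the entries of e^{tA} as shown above.

e^{tA} = [[(t^2 - 2*t + 1)*e^{6*t}, t*e^{6*t}, t*(t - 2)*e^{6*t}/2], [2*t*e^{6*t}, e^{6*t}, t*e^{6*t}], [2*t*(2 - t)*e^{6*t}, -2*t*e^{6*t}, (-t^2 + 2*t + 1)*e^{6*t}]]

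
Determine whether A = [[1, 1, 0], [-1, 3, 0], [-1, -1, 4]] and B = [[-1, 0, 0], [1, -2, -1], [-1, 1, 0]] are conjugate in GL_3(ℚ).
trace(A) = 8 but trace(B) = -3. The trace is a similarity invariant, so A and B are not similar.

No.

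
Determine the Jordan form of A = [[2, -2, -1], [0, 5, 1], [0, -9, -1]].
The characteristic polynomial is det(xI - A) = (x - 2)^3, so the eigenvalues are 2 (algebraic multiplicity 3).

For λ = 2: rank(A - 2I) = 2, rank((A - 2I)^2) = 1, rank((A - 2I)^3) = 0. The eigenspace has dimension 3 - 2 = 1, so there is 1 Jordan block; the rank sequence gives block sizes [3].

Assembling the blocks gives the Jordan form J above.

J = [[2, 1, 0], [0, 2, 1], [0, 0, 2]]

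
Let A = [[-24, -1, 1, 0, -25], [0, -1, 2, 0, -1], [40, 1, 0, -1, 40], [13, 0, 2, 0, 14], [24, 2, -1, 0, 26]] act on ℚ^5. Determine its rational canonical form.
The invariant factors of A (the non-unit diagonal entries of the Smith normal form of xI - A over ℚ[x]) are (x - 6)(x - 1)(x + 2)^3, each dividing the next. The characteristic polynomial is their product, (x - 6)(x - 1)(x + 2)^3.

The rational canonical form is the block-diagonal matrix of companion matrices C(f_i):
R = [[0, 0, 0, 0, -48], [1, 0, 0, 0, -16], [0, 1, 0, 0, 40], [0, 0, 1, 0, 24], [0, 0, 0, 1, 1]].

R = [[0, 0, 0, 0, -48], [1, 0, 0, 0, -16], [0, 1, 0, 0, 40], [0, 0, 1, 0, 24], [0, 0, 0, 1, 1]]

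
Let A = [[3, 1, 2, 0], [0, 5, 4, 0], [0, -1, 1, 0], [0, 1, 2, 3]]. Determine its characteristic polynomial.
xI - A = [[x - 3, -1, -2, 0], [0, x - 5, -4, 0], [0, 1, x - 1, 0], [0, -1, -2, x - 3]].

Expanding det(xI - A) along the first row:
det(xI - A) = + (x - 3)·det([[x - 5, -4, 0], [1, x - 1, 0], [-1, -2, x - 3]]) - (-1)·det([[0, -4, 0], [0, x - 1, 0], [0, -2, x - 3]]) + (-2)·det([[0, x - 5, 0], [0, 1, 0], [0, -1, x - 3]]) - (0)·det([[0, x - 5, -4], [0, 1, x - 1], [0, -1, -2]]).

Evaluating gives χ_A(x) = x^4 - 12x^3 + 54x^2 - 108x + 81 = (x - 3)^4.

χ_A(x) = (x - 3)^4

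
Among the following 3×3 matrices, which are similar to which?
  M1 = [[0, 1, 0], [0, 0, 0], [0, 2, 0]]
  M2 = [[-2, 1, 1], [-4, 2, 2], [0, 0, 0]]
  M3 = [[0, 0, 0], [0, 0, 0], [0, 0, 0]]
2 classes: {M1, M2}, {M3}

Characteristic polynomials: χ_{M1} = x^3, χ_{M2} = x^3, χ_{M3} = x^3.

{M1, M2}: invariant factors x, x^2.

{M3}: invariant factors x, x, x.

Matrices are similar if and only if their invariant-factor lists agree; the partition into similarity classes is {M1, M2}, {M3}.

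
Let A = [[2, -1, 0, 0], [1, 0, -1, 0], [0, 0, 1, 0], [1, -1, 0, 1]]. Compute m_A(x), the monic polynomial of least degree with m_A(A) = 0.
The characteristic polynomial factors as (x - 1)^4. The minimal polynomial is ∏(x - λ)^{k_λ} where k_λ is the size of the largest Jordan block at λ.

For λ = 1: rank(A - I) = 2, and the largest Jordan block has size 3 (the smallest k with rank((A - I)^k) = rank((A - I)^(k+1))).

So m_A(x) = (x - 1)^3.

m_A(x) = (x - 1)^3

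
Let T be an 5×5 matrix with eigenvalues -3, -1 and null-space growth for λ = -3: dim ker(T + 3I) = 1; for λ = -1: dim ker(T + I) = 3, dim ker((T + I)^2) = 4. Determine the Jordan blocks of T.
Jordan blocks: (-3, 1), (-1, 2), (-1, 1), (-1, 1)

λ = -3: successive nullity increments [1] count blocks of size ≥ k; block sizes are [1].
λ = -1: successive nullity increments [3, 1] count blocks of size ≥ k; block sizes are [2, 1, 1].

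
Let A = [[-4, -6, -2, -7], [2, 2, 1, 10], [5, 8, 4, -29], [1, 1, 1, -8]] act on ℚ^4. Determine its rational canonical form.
R = [[0, 0, 0, 9], [1, 0, 0, 6], [0, 1, 0, -8], [0, 0, 1, -6]]

The invariant factors of A (the non-unit diagonal entries of the Smith normal form of xI - A over ℚ[x]) are (x - 1)(x + 1)(x + 3)^2, each dividing the next. The characteristic polynomial is their product, (x - 1)(x + 1)(x + 3)^2.

The rational canonical form is the block-diagonal matrix of companion matrices C(f_i):
R = [[0, 0, 0, 9], [1, 0, 0, 6], [0, 1, 0, -8], [0, 0, 1, -6]].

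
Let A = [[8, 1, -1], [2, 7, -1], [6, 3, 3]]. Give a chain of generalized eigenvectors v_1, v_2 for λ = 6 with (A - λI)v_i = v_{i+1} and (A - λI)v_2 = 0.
v_1 = [[0, -2, -3]]^T, v_2 = [[1, 1, 3]]^T

We seek v_1 ∈ ker((A - 6I)^2) \ ker(A - 6I), then set v_{i+1} = (A - 6I) v_i.

One such chain is v_1 = [[0, -2, -3]]^T, v_2 = [[1, 1, 3]]^T. Check: (A - 6I) v_2 = [[0, 0, 0]]^T = 0.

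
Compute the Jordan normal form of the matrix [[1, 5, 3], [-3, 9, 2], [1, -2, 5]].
J = [[5, 1, 0], [0, 5, 1], [0, 0, 5]]

The characteristic polynomial is det(xI - A) = (x - 5)^3, so the eigenvalues are 5 (algebraic multiplicity 3).

For λ = 5: rank(A - 5I) = 2, rank((A - 5I)^2) = 1, rank((A - 5I)^3) = 0. The eigenspace has dimension 3 - 2 = 1, so there is 1 Jordan block; the rank sequence gives block sizes [3].

Assembling the blocks gives the Jordan form J above.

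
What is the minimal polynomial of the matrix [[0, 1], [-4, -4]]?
The characteristic polynomial factors as (x + 2)^2. The minimal polynomial is ∏(x - λ)^{k_λ} where k_λ is the size of the largest Jordan block at λ.

For λ = -2: rank(A + 2I) = 1, and the largest Jordan block has size 2 (the smallest k with rank((A + 2I)^k) = rank((A + 2I)^(k+1))).

So m_A(x) = (x + 2)^2.

m_A(x) = (x + 2)^2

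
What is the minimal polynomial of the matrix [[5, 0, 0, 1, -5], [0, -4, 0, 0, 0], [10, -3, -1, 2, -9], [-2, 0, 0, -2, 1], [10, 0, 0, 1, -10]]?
The characteristic polynomial factors as (x + 1)^3(x + 4)(x + 5). The minimal polynomial is ∏(x - λ)^{k_λ} where k_λ is the size of the largest Jordan block at λ.

For λ = -5: rank(A + 5I) = 4, and the largest Jordan block has size 1 (the smallest k with rank((A + 5I)^k) = rank((A + 5I)^(k+1))).
For λ = -4: rank(A + 4I) = 4, and the largest Jordan block has size 1 (the smallest k with rank((A + 4I)^k) = rank((A + 4I)^(k+1))).
For λ = -1: rank(A + I) = 4, and the largest Jordan block has size 3 (the smallest k with rank((A + I)^k) = rank((A + I)^(k+1))).

So m_A(x) = (x + 1)^3(x + 4)(x + 5).

m_A(x) = (x + 1)^3(x + 4)(x + 5)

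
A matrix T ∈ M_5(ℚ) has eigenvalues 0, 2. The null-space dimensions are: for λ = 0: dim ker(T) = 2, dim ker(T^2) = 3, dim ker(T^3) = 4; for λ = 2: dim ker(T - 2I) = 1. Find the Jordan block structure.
Jordan blocks: (0, 3), (0, 1), (2, 1)

λ = 0: successive nullity increments [2, 1, 1] count blocks of size ≥ k; block sizes are [3, 1].
λ = 2: successive nullity increments [1] count blocks of size ≥ k; block sizes are [1].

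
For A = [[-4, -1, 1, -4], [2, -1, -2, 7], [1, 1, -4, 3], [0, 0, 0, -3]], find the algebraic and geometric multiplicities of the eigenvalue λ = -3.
The characteristic polynomial is (x + 3)^4, so the factor x + 3 appears with exponent 4: the algebraic multiplicity is 4.

rank(A + 3I) = 2, so the eigenspace has dimension 4 - 2 = 2: the geometric multiplicity is 2.

Since 2 < 4, A is not diagonalizable.

algebraic multiplicity 4, geometric multiplicity 2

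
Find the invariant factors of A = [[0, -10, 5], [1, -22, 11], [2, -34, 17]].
x^2(x + 5)

The Jordan structure of A has elementary divisors (x + 5), x^2. Arranging the block sizes at each eigenvalue in decreasing order and taking row products gives the invariant factors.

Invariant factors (smallest first, each dividing the next): x^2(x + 5).

Check: the last factor x^2(x + 5) is the minimal polynomial, and the product x^2(x + 5) is the characteristic polynomial.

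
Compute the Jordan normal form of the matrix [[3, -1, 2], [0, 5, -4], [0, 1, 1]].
The characteristic polynomial is det(xI - A) = (x - 3)^3, so the eigenvalues are 3 (algebraic multiplicity 3).

For λ = 3: rank(A - 3I) = 1, rank((A - 3I)^2) = 0. The eigenspace has dimension 3 - 1 = 2, so there are 2 Jordan blocks; the rank sequence gives block sizes [2, 1].

Assembling the blocks gives the Jordan form J above.

J = [[3, 1, 0], [0, 3, 0], [0, 0, 3]]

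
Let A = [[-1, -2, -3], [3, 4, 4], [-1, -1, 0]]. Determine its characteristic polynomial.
xI - A = [[x + 1, 2, 3], [-3, x - 4, -4], [1, 1, x]].

Expanding det(xI - A) along the first row:
det(xI - A) = + (x + 1)·det([[x - 4, -4], [1, x]]) - (2)·det([[-3, -4], [1, x]]) + (3)·det([[-3, x - 4], [1, 1]]).

Evaluating gives χ_A(x) = x^3 - 3x^2 + 3x - 1 = (x - 1)^3.

χ_A(x) = (x - 1)^3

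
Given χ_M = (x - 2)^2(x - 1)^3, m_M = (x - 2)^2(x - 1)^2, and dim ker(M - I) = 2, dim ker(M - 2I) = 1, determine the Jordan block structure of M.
Jordan blocks: (1, 2), (1, 1), (2, 2)

λ = 1: algebraic multiplicity 3 (exponent in χ_M), largest block size 2 (exponent in m_M), 2 blocks (geometric multiplicity). These force block sizes [2, 1].
λ = 2: algebraic multiplicity 2 (exponent in χ_M), largest block size 2 (exponent in m_M), 1 block (geometric multiplicity). This forces block sizes [2].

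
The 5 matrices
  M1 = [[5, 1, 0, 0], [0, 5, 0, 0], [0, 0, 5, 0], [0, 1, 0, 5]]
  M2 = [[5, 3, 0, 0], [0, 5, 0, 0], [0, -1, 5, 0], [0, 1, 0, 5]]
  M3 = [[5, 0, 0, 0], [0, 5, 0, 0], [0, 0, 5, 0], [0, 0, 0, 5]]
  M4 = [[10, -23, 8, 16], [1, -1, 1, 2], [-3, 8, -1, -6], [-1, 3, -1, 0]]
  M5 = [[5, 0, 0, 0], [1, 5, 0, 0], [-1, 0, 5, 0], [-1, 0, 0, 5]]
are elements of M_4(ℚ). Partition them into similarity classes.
Characteristic polynomials: χ_{M1} = (x - 5)^4, χ_{M2} = (x - 5)^4, χ_{M3} = (x - 5)^4, χ_{M4} = (x - 2)^4, χ_{M5} = (x - 5)^4.

{M1, M2, M5}: invariant factors x - 5, x - 5, (x - 5)^2.

{M3}: invariant factors x - 5, x - 5, x - 5, x - 5.

{M4}: invariant factors x - 2, (x - 2)^3.

Matrices are similar if and only if their invariant-factor lists agree; the partition into similarity classes is {M1, M2, M5}, {M3}, {M4}.

3 classes: {M1, M2, M5}, {M3}, {M4}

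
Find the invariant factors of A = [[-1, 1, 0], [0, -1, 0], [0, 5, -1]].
x + 1, (x + 1)^2

The Jordan structure of A has elementary divisors (x + 1)^2, (x + 1). Arranging the block sizes at each eigenvalue in decreasing order and taking row products gives the invariant factors.

Invariant factors (smallest first, each dividing the next): x + 1, (x + 1)^2.

Check: the last factor (x + 1)^2 is the minimal polynomial, and the product (x + 1)^3 is the characteristic polynomial.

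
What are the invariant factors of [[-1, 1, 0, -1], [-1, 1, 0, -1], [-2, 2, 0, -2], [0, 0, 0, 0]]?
x, x, x^2

The Jordan structure of A has elementary divisors x^2, x, x. Arranging the block sizes at each eigenvalue in decreasing order and taking row products gives the invariant factors.

Invariant factors (smallest first, each dividing the next): x, x, x^2.

Check: the last factor x^2 is the minimal polynomial, and the product x^4 is the characteristic polynomial.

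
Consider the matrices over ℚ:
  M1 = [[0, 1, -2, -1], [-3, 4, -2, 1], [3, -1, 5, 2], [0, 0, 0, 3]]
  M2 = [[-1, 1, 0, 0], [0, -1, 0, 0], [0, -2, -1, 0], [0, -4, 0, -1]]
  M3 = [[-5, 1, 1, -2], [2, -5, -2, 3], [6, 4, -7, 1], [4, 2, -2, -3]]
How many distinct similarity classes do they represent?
3 classes: {M1}, {M2}, {M3}

Characteristic polynomials: χ_{M1} = (x - 3)^4, χ_{M2} = (x + 1)^4, χ_{M3} = (x + 5)^4.

{M1}: invariant factors (x - 3)^2, (x - 3)^2.

{M2}: invariant factors x + 1, x + 1, (x + 1)^2.

{M3}: invariant factors (x + 5)^2, (x + 5)^2.

Matrices are similar if and only if their invariant-factor lists agree; the partition into similarity classes is {M1}, {M2}, {M3}.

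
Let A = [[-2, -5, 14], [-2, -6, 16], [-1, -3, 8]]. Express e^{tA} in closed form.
A has Jordan form J = [[0, 1, 0], [0, 0, 1], [0, 0, 0]] with A = PJP^{-1}, so e^{tA} = P e^{tJ} P^{-1}.

For a Jordan block J_k(λ), e^{tJ_k(λ)} = e^{λt} · (I + tN + t^2 N^2/2! + ... + t^{k-1} N^{k-1}/(k-1)!) where N is the nilpotent superdiagonal part.

Assembling the blocks and conjugating back gives the entries of e^{tA} as shown above.

e^{tA} = [[1 - 2*t, t*(-t - 5), 2*t*(t + 7)], [-2*t, -t^2 - 6*t + 1, 2*t*(t + 8)], [-t, t*(-t - 6)/2, t^2 + 8*t + 1]]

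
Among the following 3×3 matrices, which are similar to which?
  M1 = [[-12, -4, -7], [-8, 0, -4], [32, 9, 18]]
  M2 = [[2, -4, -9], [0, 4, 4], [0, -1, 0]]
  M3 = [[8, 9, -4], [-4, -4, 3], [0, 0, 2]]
Characteristic polynomials: χ_{M1} = (x - 2)^3, χ_{M2} = (x - 2)^3, χ_{M3} = (x - 2)^3.

{M1, M2, M3}: invariant factors (x - 2)^3.

Matrices are similar if and only if their invariant-factor lists agree; the partition into similarity classes is {M1, M2, M3}.

1 class: {M1, M2, M3}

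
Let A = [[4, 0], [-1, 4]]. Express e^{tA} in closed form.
e^{tA} = [[e^{4*t}, 0], [-t*e^{4*t}, e^{4*t}]]

A has Jordan form J = [[4, 1], [0, 4]] with A = PJP^{-1}, so e^{tA} = P e^{tJ} P^{-1}.

For a Jordan block J_k(λ), e^{tJ_k(λ)} = e^{λt} · (I + tN + t^2 N^2/2! + ... + t^{k-1} N^{k-1}/(k-1)!) where N is the nilpotent superdiagonal part.

Assembling the blocks and conjugating back gives the entries of e^{tA} as shown above.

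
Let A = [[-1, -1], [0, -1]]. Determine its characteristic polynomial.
xI - A = [[x + 1, 1], [0, x + 1]].

Expanding det(xI - A) along the first row:
det(xI - A) = + (x + 1)·det([[x + 1]]) - (1)·det([[0]]).

Evaluating gives χ_A(x) = x^2 + 2x + 1 = (x + 1)^2.

χ_A(x) = (x + 1)^2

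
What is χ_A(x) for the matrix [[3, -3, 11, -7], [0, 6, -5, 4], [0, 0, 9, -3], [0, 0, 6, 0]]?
xI - A = [[x - 3, 3, -11, 7], [0, x - 6, 5, -4], [0, 0, x - 9, 3], [0, 0, -6, x]].

Expanding det(xI - A) along the first row:
det(xI - A) = + (x - 3)·det([[x - 6, 5, -4], [0, x - 9, 3], [0, -6, x]]) - (3)·det([[0, 5, -4], [0, x - 9, 3], [0, -6, x]]) + (-11)·det([[0, x - 6, -4], [0, 0, 3], [0, 0, x]]) - (7)·det([[0, x - 6, 5], [0, 0, x - 9], [0, 0, -6]]).

Evaluating gives χ_A(x) = x^4 - 18x^3 + 117x^2 - 324x + 324 = (x - 6)^2(x - 3)^2.

χ_A(x) = (x - 6)^2(x - 3)^2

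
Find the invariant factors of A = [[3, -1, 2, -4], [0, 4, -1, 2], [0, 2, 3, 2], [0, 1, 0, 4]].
The Jordan structure of A has elementary divisors (x - 3)^2, (x - 4)^2. Arranging the block sizes at each eigenvalue in decreasing order and taking row products gives the invariant factors.

Invariant factors (smallest first, each dividing the next): (x - 4)^2(x - 3)^2.

Check: the last factor (x - 4)^2(x - 3)^2 is the minimal polynomial, and the product (x - 4)^2(x - 3)^2 is the characteristic polynomial.

(x - 4)^2(x - 3)^2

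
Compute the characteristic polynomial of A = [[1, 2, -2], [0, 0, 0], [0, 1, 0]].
xI - A = [[x - 1, -2, 2], [0, x, 0], [0, -1, x]].

Expanding det(xI - A) along the first row:
det(xI - A) = + (x - 1)·det([[x, 0], [-1, x]]) - (-2)·det([[0, 0], [0, x]]) + (2)·det([[0, x], [0, -1]]).

Evaluating gives χ_A(x) = x^3 - x^2 = x^2(x - 1).

χ_A(x) = x^2(x - 1)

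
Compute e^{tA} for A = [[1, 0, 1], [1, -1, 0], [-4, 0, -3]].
e^{tA} = [[(2*t + 1)*e^{-t}, 0, t*e^{-t}], [t*(t + 1)*e^{-t}, e^{-t}, t^2*e^{-t}/2], [-4*t*e^{-t}, 0, (1 - 2*t)*e^{-t}]]

A has Jordan form J = [[-1, 1, 0], [0, -1, 1], [0, 0, -1]] with A = PJP^{-1}, so e^{tA} = P e^{tJ} P^{-1}.

For a Jordan block J_k(λ), e^{tJ_k(λ)} = e^{λt} · (I + tN + t^2 N^2/2! + ... + t^{k-1} N^{k-1}/(k-1)!) where N is the nilpotent superdiagonal part.

Assembling the blocks and conjugating back gives the entries of e^{tA} as shown above.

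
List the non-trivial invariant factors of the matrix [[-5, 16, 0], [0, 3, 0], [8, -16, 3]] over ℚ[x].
The Jordan structure of A has elementary divisors (x + 5), (x - 3), (x - 3). Arranging the block sizes at each eigenvalue in decreasing order and taking row products gives the invariant factors.

Invariant factors (smallest first, each dividing the next): x - 3, (x - 3)(x + 5).

Check: the last factor (x - 3)(x + 5) is the minimal polynomial, and the product (x - 3)^2(x + 5) is the characteristic polynomial.

x - 3, (x - 3)(x + 5)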